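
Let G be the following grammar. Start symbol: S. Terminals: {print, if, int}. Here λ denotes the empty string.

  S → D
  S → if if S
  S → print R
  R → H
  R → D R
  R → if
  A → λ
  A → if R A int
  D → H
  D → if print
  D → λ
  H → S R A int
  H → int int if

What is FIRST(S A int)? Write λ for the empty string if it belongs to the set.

FIRST(A) = {λ, if}
FIRST(S) = {λ, if, int, print}  (via D)
FIRST(R) = {if, int, print}  (via H, D R)
FIRST(H) = {if, int, print}  (via S R A int)
FIRST(D) = {λ, if, int, print}  (via H)
FIRST(S A int): take FIRST of each symbol in turn, carrying on past any symbol whose FIRST contains λ; result {if, int, print}.

{if, int, print}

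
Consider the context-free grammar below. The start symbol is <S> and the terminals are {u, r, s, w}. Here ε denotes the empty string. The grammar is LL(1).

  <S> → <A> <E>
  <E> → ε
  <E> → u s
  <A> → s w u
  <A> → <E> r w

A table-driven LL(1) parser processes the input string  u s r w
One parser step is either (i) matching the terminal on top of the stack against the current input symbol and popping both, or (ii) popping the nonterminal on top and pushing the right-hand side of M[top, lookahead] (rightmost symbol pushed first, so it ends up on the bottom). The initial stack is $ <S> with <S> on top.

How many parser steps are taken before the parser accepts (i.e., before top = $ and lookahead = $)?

8

     Stack          Input      Action
  1  $ <S>          u s r w $  expand <S> → <A> <E>
  2  $ <E> <A>      u s r w $  expand <A> → <E> r w
  3  $ <E> w r <E>  u s r w $  expand <E> → u s
  4  $ <E> w r s u  u s r w $  match u
  5  $ <E> w r s    s r w $    match s
  6  $ <E> w r      r w $      match r
  7  $ <E> w        w $        match w
  8  $ <E>          $          expand <E> → ε
Accept reached after 8 steps.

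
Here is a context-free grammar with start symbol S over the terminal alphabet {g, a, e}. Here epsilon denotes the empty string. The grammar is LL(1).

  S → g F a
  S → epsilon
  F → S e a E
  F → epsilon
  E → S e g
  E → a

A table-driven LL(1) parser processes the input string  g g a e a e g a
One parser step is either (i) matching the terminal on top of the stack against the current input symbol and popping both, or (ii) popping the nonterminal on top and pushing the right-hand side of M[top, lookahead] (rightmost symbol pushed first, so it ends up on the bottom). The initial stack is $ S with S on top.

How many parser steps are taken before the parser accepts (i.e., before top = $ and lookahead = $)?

      Stack            Input              Action
   1  $ S              g g a e a e g a $  expand S → g F a
   2  $ a F g          g g a e a e g a $  match g
   3  $ a F            g a e a e g a $    expand F → S e a E
   4  $ a E a e S      g a e a e g a $    expand S → g F a
   5  $ a E a e a F g  g a e a e g a $    match g
   6  $ a E a e a F    a e a e g a $      expand F → epsilon
   7  $ a E a e a      a e a e g a $      match a
   8  $ a E a e        e a e g a $        match e
   9  $ a E a          a e g a $          match a
  10  $ a E            e g a $            expand E → S e g
  11  $ a g e S        e g a $            expand S → epsilon
  12  $ a g e          e g a $            match e
  13  $ a g            g a $              match g
  14  $ a              a $                match a
Accept reached after 14 steps.

14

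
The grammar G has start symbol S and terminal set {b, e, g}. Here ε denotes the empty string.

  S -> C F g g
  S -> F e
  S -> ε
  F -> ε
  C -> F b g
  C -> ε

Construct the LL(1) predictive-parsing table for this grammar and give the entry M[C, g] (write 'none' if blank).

C -> ε

FIRST(F) = {ε}
FIRST(C) = {ε, b}  (via F b g)
FIRST(S) = {ε, b, e, g}  (via C F g g, F e)
FOLLOW(S) includes $ since S is the start symbol.
FOLLOW(C): in S->C F g g, C is followed by F g g with FIRST {g}. Thus FOLLOW(C) = {g}.
For C -> F b g: FIRST(F b g) = {b}, so it goes in M[C, t] for t ∈ {b}.
For C -> ε: FIRST(ε) = {ε}, so it goes in M[C, t] for t ∈ {}; since ε ∈ FIRST, also for every t ∈ FOLLOW(C) = {g}.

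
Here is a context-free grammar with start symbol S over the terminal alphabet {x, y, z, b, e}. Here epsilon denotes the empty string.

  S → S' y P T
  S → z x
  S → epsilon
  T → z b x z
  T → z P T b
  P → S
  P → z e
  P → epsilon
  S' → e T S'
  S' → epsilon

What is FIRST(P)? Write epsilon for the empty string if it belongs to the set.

{epsilon, e, y, z}

FIRST(T) = {z}
FIRST(S') = {epsilon, e}
FIRST(S) = {epsilon, e, y, z}  (via S' y P T)
FIRST(P) = {epsilon, e, y, z}  (via S)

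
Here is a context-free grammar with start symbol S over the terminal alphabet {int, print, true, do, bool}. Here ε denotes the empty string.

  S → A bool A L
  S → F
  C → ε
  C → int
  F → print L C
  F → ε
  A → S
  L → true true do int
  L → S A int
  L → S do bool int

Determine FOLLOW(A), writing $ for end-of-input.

{bool, do, int, print, true}

FIRST(C) = {ε, int}
FIRST(F) = {ε, print}
FIRST(S) = {ε, bool, print}  (via A bool A L, F)
FIRST(A) = {ε, bool, print}  (via S)
FIRST(L) = {bool, do, int, print, true}  (via S A int, S do bool int)
FOLLOW(S) includes $ since S is the start symbol.
FOLLOW(A): in S→A bool A L (occurrence 1), A is followed by bool A L with FIRST {bool}; in S→A bool A L (occurrence 2), A is followed by L with FIRST {bool, do, int, print, true}; in L→S A int, A is followed by int with FIRST {int}. Thus FOLLOW(A) = {bool, do, int, print, true}.
FOLLOW(S): in A→S, the suffix after S is empty, so FOLLOW(S) ⊇ FOLLOW(A) = {bool, do, int, print, true}; in L→S A int, S is followed by A int with FIRST {bool, int, print}; in L→S do bool int, S is followed by do bool int with FIRST {do}. Thus FOLLOW(S) = {$, bool, do, int, print, true}.
FOLLOW(F): in S→F, the suffix after F is empty, so FOLLOW(F) ⊇ FOLLOW(S) = {$, bool, do, int, print, true}. Thus FOLLOW(F) = {$, bool, do, int, print, true}.
FOLLOW(C): in F→print L C, the suffix after C is empty, so FOLLOW(C) ⊇ FOLLOW(F) = {$, bool, do, int, print, true}. Thus FOLLOW(C) = {$, bool, do, int, print, true}.
FOLLOW(L): in S→A bool A L, the suffix after L is empty, so FOLLOW(L) ⊇ FOLLOW(S) = {$, bool, do, int, print, true}; in F→print L C, L is followed by C with FIRST {ε, int}; in F→print L C, the suffix after L is nullable, so FOLLOW(L) ⊇ FOLLOW(F) = {$, bool, do, int, print, true}. Thus FOLLOW(L) = {$, bool, do, int, print, true}.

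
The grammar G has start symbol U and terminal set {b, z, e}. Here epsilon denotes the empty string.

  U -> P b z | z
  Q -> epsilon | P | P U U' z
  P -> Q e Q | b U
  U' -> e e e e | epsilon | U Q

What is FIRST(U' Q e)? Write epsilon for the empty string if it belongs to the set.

FIRST(U): from U->P b z we get {b, e}; from U->z we get {z}. So FIRST(U) = {b, e, z}.
FIRST(U'): from U'->e e e e we get {e}; from U'->epsilon we get {epsilon}; from U'->U Q we get {b, e, z}. So FIRST(U') = {epsilon, b, e, z}.
FIRST(Q): from Q->epsilon we get {epsilon}; from Q->P we get {b, e}; from Q->P U U' z we get {b, e}. So FIRST(Q) = {epsilon, b, e}.
FIRST(P): from P->Q e Q we get {b, e}; from P->b U we get {b}. So FIRST(P) = {b, e}.
FIRST(U' Q e): take FIRST of each symbol in turn, carrying on past any symbol whose FIRST contains epsilon; result {b, e, z}.

{b, e, z}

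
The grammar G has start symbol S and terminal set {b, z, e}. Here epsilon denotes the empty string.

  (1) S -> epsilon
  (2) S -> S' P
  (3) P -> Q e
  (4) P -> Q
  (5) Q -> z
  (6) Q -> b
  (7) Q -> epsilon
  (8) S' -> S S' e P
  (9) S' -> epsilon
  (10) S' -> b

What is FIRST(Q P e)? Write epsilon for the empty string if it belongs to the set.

FIRST(Q): from Q->z we get {z}; from Q->b we get {b}; from Q->epsilon we get {epsilon}. So FIRST(Q) = {epsilon, b, z}.
FIRST(P): from P->Q e we get {b, e, z}; from P->Q we get {epsilon, b, z}. So FIRST(P) = {epsilon, b, e, z}.
FIRST(S): from S->epsilon we get {epsilon}; from S->S' P we get {epsilon, b, e, z}. So FIRST(S) = {epsilon, b, e, z}.
FIRST(S'): from S'->S S' e P we get {b, e, z}; from S'->epsilon we get {epsilon}; from S'->b we get {b}. So FIRST(S') = {epsilon, b, e, z}.
FIRST(Q P e): take FIRST of each symbol in turn, carrying on past any symbol whose FIRST contains epsilon; result {b, e, z}.

{b, e, z}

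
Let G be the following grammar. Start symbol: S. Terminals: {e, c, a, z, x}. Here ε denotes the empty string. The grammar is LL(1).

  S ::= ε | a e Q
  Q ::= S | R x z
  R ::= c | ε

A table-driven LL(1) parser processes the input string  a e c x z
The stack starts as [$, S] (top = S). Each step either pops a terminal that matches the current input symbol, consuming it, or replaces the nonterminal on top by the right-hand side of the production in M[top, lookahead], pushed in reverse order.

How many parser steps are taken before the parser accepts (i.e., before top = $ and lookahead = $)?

8

     Stack    Input        Action
  1  $ S      a e c x z $  expand S ::= a e Q
  2  $ Q e a  a e c x z $  match a
  3  $ Q e    e c x z $    match e
  4  $ Q      c x z $      expand Q ::= R x z
  5  $ z x R  c x z $      expand R ::= c
  6  $ z x c  c x z $      match c
  7  $ z x    x z $        match x
  8  $ z      z $          match z
Accept reached after 8 steps.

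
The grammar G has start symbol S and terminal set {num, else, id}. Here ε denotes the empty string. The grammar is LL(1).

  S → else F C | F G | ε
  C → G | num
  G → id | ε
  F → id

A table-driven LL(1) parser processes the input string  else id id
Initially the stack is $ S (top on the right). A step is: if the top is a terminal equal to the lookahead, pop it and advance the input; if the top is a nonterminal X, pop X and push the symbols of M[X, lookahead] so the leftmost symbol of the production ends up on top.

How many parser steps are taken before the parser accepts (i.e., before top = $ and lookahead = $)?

7

     Stack       Input         Action
  1  $ S         else id id $  expand S → else F C
  2  $ C F else  else id id $  match else
  3  $ C F       id id $       expand F → id
  4  $ C id      id id $       match id
  5  $ C         id $          expand C → G
  6  $ G         id $          expand G → id
  7  $ id        id $          match id
Accept reached after 7 steps.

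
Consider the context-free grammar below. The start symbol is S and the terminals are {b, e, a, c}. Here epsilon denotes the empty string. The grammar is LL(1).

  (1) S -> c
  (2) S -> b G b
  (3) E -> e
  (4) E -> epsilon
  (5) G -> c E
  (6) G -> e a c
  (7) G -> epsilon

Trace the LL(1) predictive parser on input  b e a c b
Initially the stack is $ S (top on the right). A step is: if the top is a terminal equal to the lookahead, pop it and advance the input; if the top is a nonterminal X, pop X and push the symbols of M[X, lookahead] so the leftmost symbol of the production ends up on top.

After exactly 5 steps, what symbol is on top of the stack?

     Stack      Input        Action
  1  $ S        b e a c b $  expand S -> b G b
  2  $ b G b    b e a c b $  match b
  3  $ b G      e a c b $    expand G -> e a c
  4  $ b c a e  e a c b $    match e
  5  $ b c a    a c b $      match a
Stack after step 5: $ b c (top = c).

c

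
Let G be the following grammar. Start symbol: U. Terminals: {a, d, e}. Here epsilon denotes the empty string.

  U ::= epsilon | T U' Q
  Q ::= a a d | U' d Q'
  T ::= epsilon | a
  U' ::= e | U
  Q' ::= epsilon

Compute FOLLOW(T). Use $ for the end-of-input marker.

{a, d, e}

FIRST(T) = {epsilon, a}
FIRST(Q') = {epsilon}
FIRST(U) = {epsilon, a, d, e}  (via T U' Q)
FIRST(U') = {epsilon, a, d, e}  (via U)
FIRST(Q) = {a, d, e}  (via U' d Q')
FOLLOW(U) includes $ since U is the start symbol.
FOLLOW(T): in U::=T U' Q, T is followed by U' Q with FIRST {a, d, e}. Thus FOLLOW(T) = {a, d, e}.
FOLLOW(U'): in U::=T U' Q, U' is followed by Q with FIRST {a, d, e}; in Q::=U' d Q', U' is followed by d Q' with FIRST {d}. Thus FOLLOW(U') = {a, d, e}.
FOLLOW(U): in U'::=U, the suffix after U is empty, so FOLLOW(U) ⊇ FOLLOW(U') = {a, d, e}. Thus FOLLOW(U) = {$, a, d, e}.
FOLLOW(Q): in U::=T U' Q, the suffix after Q is empty, so FOLLOW(Q) ⊇ FOLLOW(U) = {$, a, d, e}. Thus FOLLOW(Q) = {$, a, d, e}.
FOLLOW(Q'): in Q::=U' d Q', the suffix after Q' is empty, so FOLLOW(Q') ⊇ FOLLOW(Q) = {$, a, d, e}. Thus FOLLOW(Q') = {$, a, d, e}.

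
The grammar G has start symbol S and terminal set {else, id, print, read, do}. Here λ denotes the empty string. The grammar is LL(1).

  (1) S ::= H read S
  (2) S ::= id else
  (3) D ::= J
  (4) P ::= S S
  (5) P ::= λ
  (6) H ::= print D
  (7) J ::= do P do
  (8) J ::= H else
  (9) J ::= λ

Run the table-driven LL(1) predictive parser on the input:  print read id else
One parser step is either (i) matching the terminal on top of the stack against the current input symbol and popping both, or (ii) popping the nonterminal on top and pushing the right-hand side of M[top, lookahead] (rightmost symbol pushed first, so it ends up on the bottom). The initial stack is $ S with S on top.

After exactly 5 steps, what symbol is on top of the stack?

     Stack             Input                 Action
  1  $ S               print read id else $  expand S ::= H read S
  2  $ S read H        print read id else $  expand H ::= print D
  3  $ S read D print  print read id else $  match print
  4  $ S read D        read id else $        expand D ::= J
  5  $ S read J        read id else $        expand J ::= λ
Stack after step 5: $ S read (top = read).

read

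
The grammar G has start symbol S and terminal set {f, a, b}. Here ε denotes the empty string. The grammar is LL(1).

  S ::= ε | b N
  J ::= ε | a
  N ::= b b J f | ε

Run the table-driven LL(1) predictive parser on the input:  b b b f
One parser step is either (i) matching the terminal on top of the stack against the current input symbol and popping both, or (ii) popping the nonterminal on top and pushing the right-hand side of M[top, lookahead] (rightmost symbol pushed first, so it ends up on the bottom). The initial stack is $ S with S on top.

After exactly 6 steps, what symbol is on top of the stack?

f

step 1: stack=$ S  input=b b b f $  — expand S ::= b N
step 2: stack=$ N b  input=b b b f $  — match b
step 3: stack=$ N  input=b b f $  — expand N ::= b b J f
step 4: stack=$ f J b b  input=b b f $  — match b
step 5: stack=$ f J b  input=b f $  — match b
step 6: stack=$ f J  input=f $  — expand J ::= ε
Stack after step 6: $ f (top = f).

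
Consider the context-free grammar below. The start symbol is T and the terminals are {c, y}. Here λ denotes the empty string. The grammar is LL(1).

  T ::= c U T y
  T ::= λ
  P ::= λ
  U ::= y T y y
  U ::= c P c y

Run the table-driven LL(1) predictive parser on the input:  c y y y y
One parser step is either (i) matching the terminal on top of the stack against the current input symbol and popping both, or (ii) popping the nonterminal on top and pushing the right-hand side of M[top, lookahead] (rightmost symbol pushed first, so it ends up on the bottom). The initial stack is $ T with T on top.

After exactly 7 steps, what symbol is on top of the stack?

T

step 1: stack=$ T  input=c y y y y $  — expand T ::= c U T y
step 2: stack=$ y T U c  input=c y y y y $  — match c
step 3: stack=$ y T U  input=y y y y $  — expand U ::= y T y y
step 4: stack=$ y T y y T y  input=y y y y $  — match y
step 5: stack=$ y T y y T  input=y y y $  — expand T ::= λ
step 6: stack=$ y T y y  input=y y y $  — match y
step 7: stack=$ y T y  input=y y $  — match y
Stack after step 7: $ y T (top = T).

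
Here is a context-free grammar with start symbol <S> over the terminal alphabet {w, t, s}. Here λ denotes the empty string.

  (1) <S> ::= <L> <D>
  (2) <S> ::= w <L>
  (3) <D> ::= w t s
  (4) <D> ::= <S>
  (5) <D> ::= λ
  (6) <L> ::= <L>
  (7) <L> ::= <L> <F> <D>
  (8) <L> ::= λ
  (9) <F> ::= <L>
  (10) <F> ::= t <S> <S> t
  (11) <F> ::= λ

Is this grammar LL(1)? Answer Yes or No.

No

FIRST(<S>) = {λ, t, w}
FIRST(<D>) = {λ, t, w}
FIRST(<L>) = {λ, t, w}
FIRST(<F>) = {λ, t, w}
FOLLOW(<S>) = {$, t, w}
FOLLOW(<D>) = {$, t, w}
FOLLOW(<L>) = {$, t, w}
FOLLOW(<F>) = {$, t, w}
Cell M[<D>, $] receives both <D> ::= <S> and <D> ::= λ — the grammar is not LL(1).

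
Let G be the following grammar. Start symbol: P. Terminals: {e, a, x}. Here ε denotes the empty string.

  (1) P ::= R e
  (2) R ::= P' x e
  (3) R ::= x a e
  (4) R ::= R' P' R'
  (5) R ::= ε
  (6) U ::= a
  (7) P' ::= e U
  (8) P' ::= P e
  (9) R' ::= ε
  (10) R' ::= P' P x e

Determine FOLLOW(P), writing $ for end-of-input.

FIRST(U): from U::=a we get {a}. So FIRST(U) = {a}.
FIRST(P): from P::=R e we get {e, x}. So FIRST(P) = {e, x}.
FIRST(P'): from P'::=e U we get {e}; from P'::=P e we get {e, x}. So FIRST(P') = {e, x}.
FIRST(R'): from R'::=ε we get {ε}; from R'::=P' P x e we get {e, x}. So FIRST(R') = {ε, e, x}.
FIRST(R): from R::=P' x e we get {e, x}; from R::=x a e we get {x}; from R::=R' P' R' we get {e, x}; from R::=ε we get {ε}. So FIRST(R) = {ε, e, x}.
FOLLOW(P) includes $ since P is the start symbol.
FOLLOW(P): in P'::=P e, P is followed by e with FIRST {e}; in R'::=P' P x e, P is followed by x e with FIRST {x}. Thus FOLLOW(P) = {$, e, x}.
FOLLOW(R): in P::=R e, R is followed by e with FIRST {e}. Thus FOLLOW(R) = {e}.
FOLLOW(P'): in R::=P' x e, P' is followed by x e with FIRST {x}; in R::=R' P' R', P' is followed by R' with FIRST {ε, e, x}; in R::=R' P' R', the suffix after P' is nullable, so FOLLOW(P') ⊇ FOLLOW(R) = {e}; in R'::=P' P x e, P' is followed by P x e with FIRST {e, x}. Thus FOLLOW(P') = {e, x}.
FOLLOW(U): in P'::=e U, the suffix after U is empty, so FOLLOW(U) ⊇ FOLLOW(P') = {e, x}. Thus FOLLOW(U) = {e, x}.
FOLLOW(R'): in R::=R' P' R' (occurrence 1), R' is followed by P' R' with FIRST {e, x}; in R::=R' P' R' (occurrence 2), the suffix after R' is empty, so FOLLOW(R') ⊇ FOLLOW(R) = {e}. Thus FOLLOW(R') = {e, x}.

{$, e, x}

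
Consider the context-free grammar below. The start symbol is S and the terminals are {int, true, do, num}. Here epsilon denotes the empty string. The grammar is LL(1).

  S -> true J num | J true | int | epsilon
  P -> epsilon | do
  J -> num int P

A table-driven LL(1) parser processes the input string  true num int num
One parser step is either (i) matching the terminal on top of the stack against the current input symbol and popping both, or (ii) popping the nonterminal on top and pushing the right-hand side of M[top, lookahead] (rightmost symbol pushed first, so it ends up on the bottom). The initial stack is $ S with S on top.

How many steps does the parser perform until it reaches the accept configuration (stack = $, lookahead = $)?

     Stack            Input               Action
  1  $ S              true num int num $  expand S -> true J num
  2  $ num J true     true num int num $  match true
  3  $ num J          num int num $       expand J -> num int P
  4  $ num P int num  num int num $       match num
  5  $ num P int      int num $           match int
  6  $ num P          num $               expand P -> epsilon
  7  $ num            num $               match num
Accept reached after 7 steps.

7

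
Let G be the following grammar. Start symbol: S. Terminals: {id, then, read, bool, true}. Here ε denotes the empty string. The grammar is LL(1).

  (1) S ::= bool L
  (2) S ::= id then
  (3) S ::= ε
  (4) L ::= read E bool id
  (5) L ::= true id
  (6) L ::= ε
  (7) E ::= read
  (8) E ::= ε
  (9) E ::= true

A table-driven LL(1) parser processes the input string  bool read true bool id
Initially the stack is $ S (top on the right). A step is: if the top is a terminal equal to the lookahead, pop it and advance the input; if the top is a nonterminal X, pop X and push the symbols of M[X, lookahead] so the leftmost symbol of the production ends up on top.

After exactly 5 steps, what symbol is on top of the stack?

true

step 1: stack=$ S  input=bool read true bool id $  — expand S ::= bool L
step 2: stack=$ L bool  input=bool read true bool id $  — match bool
step 3: stack=$ L  input=read true bool id $  — expand L ::= read E bool id
step 4: stack=$ id bool E read  input=read true bool id $  — match read
step 5: stack=$ id bool E  input=true bool id $  — expand E ::= true
Stack after step 5: $ id bool true (top = true).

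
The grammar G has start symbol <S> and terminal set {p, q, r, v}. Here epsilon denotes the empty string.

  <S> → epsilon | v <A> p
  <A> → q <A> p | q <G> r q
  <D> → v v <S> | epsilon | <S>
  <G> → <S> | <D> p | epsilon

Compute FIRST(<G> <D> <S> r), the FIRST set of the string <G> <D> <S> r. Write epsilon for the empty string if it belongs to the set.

{p, r, v}

FIRST(<S>): from <S>→epsilon we get {epsilon}; from <S>→v <A> p we get {v}. So FIRST(<S>) = {epsilon, v}.
FIRST(<A>): from <A>→q <A> p we get {q}; from <A>→q <G> r q we get {q}. So FIRST(<A>) = {q}.
FIRST(<D>): from <D>→v v <S> we get {v}; from <D>→epsilon we get {epsilon}; from <D>→<S> we get {epsilon, v}. So FIRST(<D>) = {epsilon, v}.
FIRST(<G>): from <G>→<S> we get {epsilon, v}; from <G>→<D> p we get {p, v}; from <G>→epsilon we get {epsilon}. So FIRST(<G>) = {epsilon, p, v}.
FIRST(<G> <D> <S> r): take FIRST of each symbol in turn, carrying on past any symbol whose FIRST contains epsilon; result {p, r, v}.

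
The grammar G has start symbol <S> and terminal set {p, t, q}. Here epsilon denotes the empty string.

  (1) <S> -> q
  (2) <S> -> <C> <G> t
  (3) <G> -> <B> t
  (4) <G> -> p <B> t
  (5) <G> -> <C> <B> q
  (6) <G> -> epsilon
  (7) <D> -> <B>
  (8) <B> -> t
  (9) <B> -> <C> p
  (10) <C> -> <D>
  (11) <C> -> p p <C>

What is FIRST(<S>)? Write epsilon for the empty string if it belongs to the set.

FIRST(<S>): from <S>->q we get {q}; from <S>-><C> <G> t we get {p, t}. So FIRST(<S>) = {p, q, t}.
FIRST(<G>): from <G>-><B> t we get {p, t}; from <G>->p <B> t we get {p}; from <G>-><C> <B> q we get {p, t}; from <G>->epsilon we get {epsilon}. So FIRST(<G>) = {epsilon, p, t}.
FIRST(<D>): from <D>-><B> we get {p, t}. So FIRST(<D>) = {p, t}.
FIRST(<C>): from <C>-><D> we get {p, t}; from <C>->p p <C> we get {p}. So FIRST(<C>) = {p, t}.
FIRST(<B>): from <B>->t we get {t}; from <B>-><C> p we get {p, t}. So FIRST(<B>) = {p, t}.

{p, q, t}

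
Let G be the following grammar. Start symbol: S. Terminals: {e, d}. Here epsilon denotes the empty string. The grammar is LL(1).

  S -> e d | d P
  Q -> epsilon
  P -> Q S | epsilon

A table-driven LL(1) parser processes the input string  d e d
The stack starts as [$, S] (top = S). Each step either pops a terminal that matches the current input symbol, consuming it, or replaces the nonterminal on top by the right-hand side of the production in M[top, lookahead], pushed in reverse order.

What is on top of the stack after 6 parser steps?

d

step 1: stack=$ S  input=d e d $  — expand S -> d P
step 2: stack=$ P d  input=d e d $  — match d
step 3: stack=$ P  input=e d $  — expand P -> Q S
step 4: stack=$ S Q  input=e d $  — expand Q -> epsilon
step 5: stack=$ S  input=e d $  — expand S -> e d
step 6: stack=$ d e  input=e d $  — match e
Stack after step 6: $ d (top = d).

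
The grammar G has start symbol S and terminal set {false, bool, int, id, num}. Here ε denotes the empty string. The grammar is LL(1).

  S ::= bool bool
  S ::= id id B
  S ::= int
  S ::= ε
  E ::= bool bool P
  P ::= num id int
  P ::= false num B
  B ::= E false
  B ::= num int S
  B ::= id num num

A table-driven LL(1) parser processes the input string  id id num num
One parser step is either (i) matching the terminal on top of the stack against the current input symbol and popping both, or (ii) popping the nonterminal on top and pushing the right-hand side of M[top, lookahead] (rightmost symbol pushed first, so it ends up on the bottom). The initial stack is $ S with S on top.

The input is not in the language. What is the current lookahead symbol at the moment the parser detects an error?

step 1: stack=$ S  input=id id num num $  — expand S ::= id id B
step 2: stack=$ B id id  input=id id num num $  — match id
step 3: stack=$ B id  input=id num num $  — match id
step 4: stack=$ B  input=num num $  — expand B ::= num int S
step 5: stack=$ S int num  input=num num $  — match num
step 6: stack=$ S int  input=num $  — error: top is terminal int but lookahead is num

num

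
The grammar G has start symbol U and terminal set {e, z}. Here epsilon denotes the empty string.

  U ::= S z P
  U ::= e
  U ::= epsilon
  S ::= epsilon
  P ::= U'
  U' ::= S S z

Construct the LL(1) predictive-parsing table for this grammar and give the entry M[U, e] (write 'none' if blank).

U ::= e

FIRST(S) = {epsilon}
FIRST(U) = {epsilon, e, z}  (via S z P)
FIRST(U') = {z}  (via S S z)
FIRST(P) = {z}  (via U')
FOLLOW(U) includes $ since U is the start symbol.
FOLLOW(U): U appears on no right-hand side. Thus FOLLOW(U) = {$}.
For U ::= S z P: FIRST(S z P) = {z}, so it goes in M[U, t] for t ∈ {z}.
For U ::= e: FIRST(e) = {e}, so it goes in M[U, t] for t ∈ {e}.
For U ::= epsilon: FIRST(epsilon) = {epsilon}, so it goes in M[U, t] for t ∈ {}; since epsilon ∈ FIRST, also for every t ∈ FOLLOW(U) = {$}.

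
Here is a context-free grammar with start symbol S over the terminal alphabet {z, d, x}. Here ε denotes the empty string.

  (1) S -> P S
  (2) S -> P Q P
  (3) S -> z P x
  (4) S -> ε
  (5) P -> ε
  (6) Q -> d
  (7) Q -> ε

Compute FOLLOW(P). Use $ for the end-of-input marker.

{$, d, x, z}

FIRST(P) = {ε}
FIRST(Q) = {ε, d}
FIRST(S) = {ε, d, z}  (via P S, P Q P)
FOLLOW(S) includes $ since S is the start symbol.
FOLLOW(S): in S->P S, the suffix after S is empty (adds nothing new). Thus FOLLOW(S) = {$}.
FOLLOW(P): in S->P S, P is followed by S with FIRST {ε, d, z}; in S->P S, the suffix after P is nullable, so FOLLOW(P) ⊇ FOLLOW(S) = {$}; in S->P Q P (occurrence 1), P is followed by Q P with FIRST {ε, d}; in S->P Q P (occurrence 1), the suffix after P is nullable, so FOLLOW(P) ⊇ FOLLOW(S) = {$}; in S->P Q P (occurrence 2), the suffix after P is empty, so FOLLOW(P) ⊇ FOLLOW(S) = {$}; in S->z P x, P is followed by x with FIRST {x}. Thus FOLLOW(P) = {$, d, x, z}.
FOLLOW(Q): in S->P Q P, Q is followed by P with FIRST {ε}; in S->P Q P, the suffix after Q is nullable, so FOLLOW(Q) ⊇ FOLLOW(S) = {$}. Thus FOLLOW(Q) = {$}.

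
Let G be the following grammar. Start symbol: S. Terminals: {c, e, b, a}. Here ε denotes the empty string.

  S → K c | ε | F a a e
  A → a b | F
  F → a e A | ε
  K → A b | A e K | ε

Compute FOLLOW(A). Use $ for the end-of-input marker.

FIRST(F): from F→a e A we get {a}; from F→ε we get {ε}. So FIRST(F) = {ε, a}.
FIRST(A): from A→a b we get {a}; from A→F we get {ε, a}. So FIRST(A) = {ε, a}.
FIRST(K): from K→A b we get {a, b}; from K→A e K we get {a, e}; from K→ε we get {ε}. So FIRST(K) = {ε, a, b, e}.
FIRST(S): from S→K c we get {a, b, c, e}; from S→ε we get {ε}; from S→F a a e we get {a}. So FIRST(S) = {ε, a, b, c, e}.
FOLLOW(S) includes $ since S is the start symbol.
FOLLOW(S): S appears on no right-hand side. Thus FOLLOW(S) = {$}.
FOLLOW(K): in S→K c, K is followed by c with FIRST {c}; in K→A e K, the suffix after K is empty (adds nothing new). Thus FOLLOW(K) = {c}.
FOLLOW(A): in F→a e A, the suffix after A is empty, so FOLLOW(A) ⊇ FOLLOW(F) = {a, b, e}; in K→A b, A is followed by b with FIRST {b}; in K→A e K, A is followed by e K with FIRST {e}. Thus FOLLOW(A) = {a, b, e}.
FOLLOW(F): in S→F a a e, F is followed by a a e with FIRST {a}; in A→F, the suffix after F is empty, so FOLLOW(F) ⊇ FOLLOW(A) = {a, b, e}. Thus FOLLOW(F) = {a, b, e}.

{a, b, e}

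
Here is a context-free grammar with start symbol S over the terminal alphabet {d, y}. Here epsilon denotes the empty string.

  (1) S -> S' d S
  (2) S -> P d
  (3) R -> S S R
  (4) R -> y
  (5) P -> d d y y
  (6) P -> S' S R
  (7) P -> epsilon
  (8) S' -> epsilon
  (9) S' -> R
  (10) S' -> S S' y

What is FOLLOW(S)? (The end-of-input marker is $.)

{$, d, y}

FIRST(S) = {d, y}  (via S' d S, P d)
FIRST(R) = {d, y}  (via S S R)
FIRST(S') = {epsilon, d, y}  (via R, S S' y)
FIRST(P) = {epsilon, d, y}  (via S' S R)
FOLLOW(S) includes $ since S is the start symbol.
FOLLOW(S): in S->S' d S, the suffix after S is empty (adds nothing new); in R->S S R (occurrence 1), S is followed by S R with FIRST {d, y}; in R->S S R (occurrence 2), S is followed by R with FIRST {d, y}; in P->S' S R, S is followed by R with FIRST {d, y}; in S'->S S' y, S is followed by S' y with FIRST {d, y}. Thus FOLLOW(S) = {$, d, y}.
FOLLOW(P): in S->P d, P is followed by d with FIRST {d}. Thus FOLLOW(P) = {d}.
FOLLOW(S'): in S->S' d S, S' is followed by d S with FIRST {d}; in P->S' S R, S' is followed by S R with FIRST {d, y}; in S'->S S' y, S' is followed by y with FIRST {y}. Thus FOLLOW(S') = {d, y}.
FOLLOW(R): in R->S S R, the suffix after R is empty (adds nothing new); in P->S' S R, the suffix after R is empty, so FOLLOW(R) ⊇ FOLLOW(P) = {d}; in S'->R, the suffix after R is empty, so FOLLOW(R) ⊇ FOLLOW(S') = {d, y}. Thus FOLLOW(R) = {d, y}.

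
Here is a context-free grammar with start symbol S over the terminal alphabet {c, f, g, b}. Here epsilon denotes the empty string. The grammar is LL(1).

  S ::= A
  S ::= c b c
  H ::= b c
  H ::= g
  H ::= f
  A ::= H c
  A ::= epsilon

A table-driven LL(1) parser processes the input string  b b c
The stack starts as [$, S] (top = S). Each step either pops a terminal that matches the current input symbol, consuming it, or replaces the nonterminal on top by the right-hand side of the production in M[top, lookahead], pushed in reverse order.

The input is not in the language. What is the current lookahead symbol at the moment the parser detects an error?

b

step 1: stack=$ S  input=b b c $  — expand S ::= A
step 2: stack=$ A  input=b b c $  — expand A ::= H c
step 3: stack=$ c H  input=b b c $  — expand H ::= b c
step 4: stack=$ c c b  input=b b c $  — match b
step 5: stack=$ c c  input=b c $  — error: top is terminal c but lookahead is b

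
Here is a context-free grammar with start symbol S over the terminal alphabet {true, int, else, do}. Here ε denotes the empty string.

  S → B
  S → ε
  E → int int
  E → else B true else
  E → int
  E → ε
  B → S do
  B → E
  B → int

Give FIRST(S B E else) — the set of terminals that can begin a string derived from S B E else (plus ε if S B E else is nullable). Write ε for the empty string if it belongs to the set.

FIRST(E): from E→int int we get {int}; from E→else B true else we get {else}; from E→int we get {int}; from E→ε we get {ε}. So FIRST(E) = {ε, else, int}.
FIRST(S): from S→B we get {ε, do, else, int}; from S→ε we get {ε}. So FIRST(S) = {ε, do, else, int}.
FIRST(B): from B→S do we get {do, else, int}; from B→E we get {ε, else, int}; from B→int we get {int}. So FIRST(B) = {ε, do, else, int}.
FIRST(S B E else): take FIRST of each symbol in turn, carrying on past any symbol whose FIRST contains ε; result {do, else, int}.

{do, else, int}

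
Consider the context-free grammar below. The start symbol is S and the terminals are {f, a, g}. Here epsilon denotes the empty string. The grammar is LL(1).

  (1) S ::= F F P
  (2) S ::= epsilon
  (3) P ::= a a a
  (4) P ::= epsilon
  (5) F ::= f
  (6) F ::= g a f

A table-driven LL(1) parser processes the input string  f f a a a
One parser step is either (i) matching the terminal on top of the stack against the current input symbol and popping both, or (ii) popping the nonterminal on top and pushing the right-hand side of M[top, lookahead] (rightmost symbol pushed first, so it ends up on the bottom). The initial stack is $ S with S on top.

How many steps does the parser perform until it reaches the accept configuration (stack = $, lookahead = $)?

9

step 1: stack=$ S  input=f f a a a $  — expand S ::= F F P
step 2: stack=$ P F F  input=f f a a a $  — expand F ::= f
step 3: stack=$ P F f  input=f f a a a $  — match f
step 4: stack=$ P F  input=f a a a $  — expand F ::= f
step 5: stack=$ P f  input=f a a a $  — match f
step 6: stack=$ P  input=a a a $  — expand P ::= a a a
step 7: stack=$ a a a  input=a a a $  — match a
step 8: stack=$ a a  input=a a $  — match a
step 9: stack=$ a  input=a $  — match a
Accept reached after 9 steps.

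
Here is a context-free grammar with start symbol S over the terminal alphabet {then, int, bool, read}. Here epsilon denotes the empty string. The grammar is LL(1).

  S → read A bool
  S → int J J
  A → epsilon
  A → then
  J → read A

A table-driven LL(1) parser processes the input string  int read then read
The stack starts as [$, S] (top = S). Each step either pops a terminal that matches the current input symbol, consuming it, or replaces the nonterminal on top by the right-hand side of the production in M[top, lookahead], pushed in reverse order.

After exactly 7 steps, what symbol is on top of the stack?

step 1: stack=$ S  input=int read then read $  — expand S → int J J
step 2: stack=$ J J int  input=int read then read $  — match int
step 3: stack=$ J J  input=read then read $  — expand J → read A
step 4: stack=$ J A read  input=read then read $  — match read
step 5: stack=$ J A  input=then read $  — expand A → then
step 6: stack=$ J then  input=then read $  — match then
step 7: stack=$ J  input=read $  — expand J → read A
Stack after step 7: $ A read (top = read).

read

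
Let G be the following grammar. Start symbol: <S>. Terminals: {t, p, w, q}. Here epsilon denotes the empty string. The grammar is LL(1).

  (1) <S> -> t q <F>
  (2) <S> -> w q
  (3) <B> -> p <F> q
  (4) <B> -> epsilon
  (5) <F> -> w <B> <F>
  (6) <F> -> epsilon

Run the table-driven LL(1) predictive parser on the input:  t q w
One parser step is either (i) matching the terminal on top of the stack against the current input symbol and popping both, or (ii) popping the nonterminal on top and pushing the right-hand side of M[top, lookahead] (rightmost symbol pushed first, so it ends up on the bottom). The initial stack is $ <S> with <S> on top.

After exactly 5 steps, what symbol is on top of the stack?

<B>

step 1: stack=$ <S>  input=t q w $  — expand <S> -> t q <F>
step 2: stack=$ <F> q t  input=t q w $  — match t
step 3: stack=$ <F> q  input=q w $  — match q
step 4: stack=$ <F>  input=w $  — expand <F> -> w <B> <F>
step 5: stack=$ <F> <B> w  input=w $  — match w
Stack after step 5: $ <F> <B> (top = <B>).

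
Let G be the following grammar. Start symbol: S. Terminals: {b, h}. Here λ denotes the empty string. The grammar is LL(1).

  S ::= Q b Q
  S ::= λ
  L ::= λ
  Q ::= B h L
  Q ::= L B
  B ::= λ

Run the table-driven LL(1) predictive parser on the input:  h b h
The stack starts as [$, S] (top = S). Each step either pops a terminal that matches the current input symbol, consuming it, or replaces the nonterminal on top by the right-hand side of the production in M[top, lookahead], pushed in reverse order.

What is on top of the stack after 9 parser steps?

L

step 1: stack=$ S  input=h b h $  — expand S ::= Q b Q
step 2: stack=$ Q b Q  input=h b h $  — expand Q ::= B h L
step 3: stack=$ Q b L h B  input=h b h $  — expand B ::= λ
step 4: stack=$ Q b L h  input=h b h $  — match h
step 5: stack=$ Q b L  input=b h $  — expand L ::= λ
step 6: stack=$ Q b  input=b h $  — match b
step 7: stack=$ Q  input=h $  — expand Q ::= B h L
step 8: stack=$ L h B  input=h $  — expand B ::= λ
step 9: stack=$ L h  input=h $  — match h
Stack after step 9: $ L (top = L).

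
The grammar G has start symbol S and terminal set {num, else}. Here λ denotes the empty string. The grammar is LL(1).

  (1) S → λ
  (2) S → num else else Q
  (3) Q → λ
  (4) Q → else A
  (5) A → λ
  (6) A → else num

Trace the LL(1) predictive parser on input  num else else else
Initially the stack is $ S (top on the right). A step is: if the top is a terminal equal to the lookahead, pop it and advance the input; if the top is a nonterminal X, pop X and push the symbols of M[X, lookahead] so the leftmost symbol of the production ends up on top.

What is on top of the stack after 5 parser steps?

     Stack              Input                 Action
  1  $ S                num else else else $  expand S → num else else Q
  2  $ Q else else num  num else else else $  match num
  3  $ Q else else      else else else $      match else
  4  $ Q else           else else $           match else
  5  $ Q                else $                expand Q → else A
Stack after step 5: $ A else (top = else).

else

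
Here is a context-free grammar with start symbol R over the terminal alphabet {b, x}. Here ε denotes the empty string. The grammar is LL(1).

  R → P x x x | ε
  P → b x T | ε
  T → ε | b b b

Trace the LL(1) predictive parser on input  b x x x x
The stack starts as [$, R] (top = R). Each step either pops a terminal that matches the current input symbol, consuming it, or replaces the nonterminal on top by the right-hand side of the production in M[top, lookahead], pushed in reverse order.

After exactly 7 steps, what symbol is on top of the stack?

     Stack          Input        Action
  1  $ R            b x x x x $  expand R → P x x x
  2  $ x x x P      b x x x x $  expand P → b x T
  3  $ x x x T x b  b x x x x $  match b
  4  $ x x x T x    x x x x $    match x
  5  $ x x x T      x x x $      expand T → ε
  6  $ x x x        x x x $      match x
  7  $ x x          x x $        match x
Stack after step 7: $ x (top = x).

x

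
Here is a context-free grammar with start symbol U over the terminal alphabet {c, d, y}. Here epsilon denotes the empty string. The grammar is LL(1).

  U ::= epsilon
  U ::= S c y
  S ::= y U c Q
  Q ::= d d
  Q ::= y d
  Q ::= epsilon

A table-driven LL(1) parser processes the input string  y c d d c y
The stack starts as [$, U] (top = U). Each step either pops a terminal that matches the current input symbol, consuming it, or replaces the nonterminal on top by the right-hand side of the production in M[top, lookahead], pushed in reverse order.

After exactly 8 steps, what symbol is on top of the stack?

c

step 1: stack=$ U  input=y c d d c y $  — expand U ::= S c y
step 2: stack=$ y c S  input=y c d d c y $  — expand S ::= y U c Q
step 3: stack=$ y c Q c U y  input=y c d d c y $  — match y
step 4: stack=$ y c Q c U  input=c d d c y $  — expand U ::= epsilon
step 5: stack=$ y c Q c  input=c d d c y $  — match c
step 6: stack=$ y c Q  input=d d c y $  — expand Q ::= d d
step 7: stack=$ y c d d  input=d d c y $  — match d
step 8: stack=$ y c d  input=d c y $  — match d
Stack after step 8: $ y c (top = c).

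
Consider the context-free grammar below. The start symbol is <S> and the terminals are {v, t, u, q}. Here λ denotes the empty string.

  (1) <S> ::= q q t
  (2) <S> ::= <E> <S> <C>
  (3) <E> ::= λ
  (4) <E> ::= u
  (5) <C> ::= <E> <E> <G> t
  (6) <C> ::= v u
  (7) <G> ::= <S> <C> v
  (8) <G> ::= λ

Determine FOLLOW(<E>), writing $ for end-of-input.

FIRST(<E>) = {λ, u}
FIRST(<S>) = {q, u}  (via <E> <S> <C>)
FIRST(<G>) = {λ, q, u}  (via <S> <C> v)
FIRST(<C>) = {q, t, u, v}  (via <E> <E> <G> t)
FOLLOW(<S>) includes $ since <S> is the start symbol.
FOLLOW(<S>): in <S>::=<E> <S> <C>, <S> is followed by <C> with FIRST {q, t, u, v}; in <G>::=<S> <C> v, <S> is followed by <C> v with FIRST {q, t, u, v}. Thus FOLLOW(<S>) = {$, q, t, u, v}.
FOLLOW(<E>): in <S>::=<E> <S> <C>, <E> is followed by <S> <C> with FIRST {q, u}; in <C>::=<E> <E> <G> t (occurrence 1), <E> is followed by <E> <G> t with FIRST {q, t, u}; in <C>::=<E> <E> <G> t (occurrence 2), <E> is followed by <G> t with FIRST {q, t, u}. Thus FOLLOW(<E>) = {q, t, u}.
FOLLOW(<C>): in <S>::=<E> <S> <C>, the suffix after <C> is empty, so FOLLOW(<C>) ⊇ FOLLOW(<S>) = {$, q, t, u, v}; in <G>::=<S> <C> v, <C> is followed by v with FIRST {v}. Thus FOLLOW(<C>) = {$, q, t, u, v}.
FOLLOW(<G>): in <C>::=<E> <E> <G> t, <G> is followed by t with FIRST {t}. Thus FOLLOW(<G>) = {t}.

{q, t, u}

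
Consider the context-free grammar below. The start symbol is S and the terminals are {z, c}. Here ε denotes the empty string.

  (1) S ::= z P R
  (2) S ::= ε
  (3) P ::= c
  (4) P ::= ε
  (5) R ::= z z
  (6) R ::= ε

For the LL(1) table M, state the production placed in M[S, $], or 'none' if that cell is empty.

S ::= ε

FIRST(S) = {ε, z}
FIRST(P) = {ε, c}
FIRST(R) = {ε, z}
FOLLOW(S) includes $ since S is the start symbol.
FOLLOW(S): S appears on no right-hand side. Thus FOLLOW(S) = {$}.
For S ::= z P R: FIRST(z P R) = {z}, so it goes in M[S, t] for t ∈ {z}.
For S ::= ε: FIRST(ε) = {ε}, so it goes in M[S, t] for t ∈ {}; since ε ∈ FIRST, also for every t ∈ FOLLOW(S) = {$}.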